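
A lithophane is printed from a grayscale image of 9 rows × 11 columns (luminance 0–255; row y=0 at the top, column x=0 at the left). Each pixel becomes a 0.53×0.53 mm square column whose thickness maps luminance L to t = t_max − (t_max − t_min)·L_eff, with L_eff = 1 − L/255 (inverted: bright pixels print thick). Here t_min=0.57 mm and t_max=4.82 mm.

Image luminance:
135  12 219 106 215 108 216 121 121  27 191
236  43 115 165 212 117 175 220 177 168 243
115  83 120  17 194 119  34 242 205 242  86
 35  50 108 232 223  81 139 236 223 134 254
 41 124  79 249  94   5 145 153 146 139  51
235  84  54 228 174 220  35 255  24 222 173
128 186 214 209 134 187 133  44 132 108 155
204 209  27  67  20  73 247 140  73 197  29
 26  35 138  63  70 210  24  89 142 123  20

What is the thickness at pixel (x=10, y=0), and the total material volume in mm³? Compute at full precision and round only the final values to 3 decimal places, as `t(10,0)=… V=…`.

t(10,0)=3.753 V=78.117

span = t_max - t_min = 4.82 - 0.57 = 4.250
L(10,0) = 191, L_eff = 1 - 191/255 = 0.250980 (inverted)
t(10,0) = 4.82 - 4.250·0.250980 = 3.753
Σt over all 9·11 pixels = 83429/300 ≈ 278.0966667
V = pitch²·Σt = 0.53²·83429/300 = 78.117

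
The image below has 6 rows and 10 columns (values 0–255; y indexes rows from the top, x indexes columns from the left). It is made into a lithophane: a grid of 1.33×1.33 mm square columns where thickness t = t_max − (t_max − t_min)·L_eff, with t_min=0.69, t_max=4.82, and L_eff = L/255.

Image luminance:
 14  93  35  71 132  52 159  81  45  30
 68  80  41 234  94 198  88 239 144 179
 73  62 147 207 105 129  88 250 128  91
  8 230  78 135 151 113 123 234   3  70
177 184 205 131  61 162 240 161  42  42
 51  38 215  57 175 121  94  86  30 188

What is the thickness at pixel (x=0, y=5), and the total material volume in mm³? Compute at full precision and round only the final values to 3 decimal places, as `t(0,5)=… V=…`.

span = t_max - t_min = 4.82 - 0.69 = 4.130
L(0,5) = 51, L_eff = 51/255 = 0.200000
t(0,5) = 4.82 - 4.130·0.200000 = 3.994
Σt over all 6·10 pixels = 2249647/12750 ≈ 176.4429020
V = pitch²·Σt = 1.33²·2249647/12750 = 312.110

t(0,5)=3.994 V=312.110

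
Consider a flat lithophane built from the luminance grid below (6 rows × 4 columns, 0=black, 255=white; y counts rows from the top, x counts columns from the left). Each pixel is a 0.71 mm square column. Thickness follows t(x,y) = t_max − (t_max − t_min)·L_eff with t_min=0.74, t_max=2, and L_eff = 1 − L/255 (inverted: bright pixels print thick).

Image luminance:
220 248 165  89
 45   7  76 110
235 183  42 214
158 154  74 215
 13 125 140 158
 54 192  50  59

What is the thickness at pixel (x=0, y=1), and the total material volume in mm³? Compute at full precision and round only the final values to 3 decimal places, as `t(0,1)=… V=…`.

span = t_max - t_min = 2 - 0.74 = 1.260
L(0,1) = 45, L_eff = 1 - 45/255 = 0.823529 (inverted)
t(0,1) = 2 - 1.260·0.823529 = 0.962
Σt over all 6·4 pixels = 32.712
V = pitch²·Σt = 0.71²·32.712 = 16.490

t(0,1)=0.962 V=16.490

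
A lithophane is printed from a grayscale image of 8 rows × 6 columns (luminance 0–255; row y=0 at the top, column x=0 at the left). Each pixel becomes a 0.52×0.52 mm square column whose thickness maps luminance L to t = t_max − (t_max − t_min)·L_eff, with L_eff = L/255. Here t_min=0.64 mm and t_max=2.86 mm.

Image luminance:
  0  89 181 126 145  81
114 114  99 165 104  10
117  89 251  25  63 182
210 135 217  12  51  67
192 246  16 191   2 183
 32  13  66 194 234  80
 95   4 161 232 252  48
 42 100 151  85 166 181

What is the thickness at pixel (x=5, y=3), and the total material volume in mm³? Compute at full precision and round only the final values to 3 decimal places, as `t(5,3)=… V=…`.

span = t_max - t_min = 2.86 - 0.64 = 2.220
L(5,3) = 67, L_eff = 67/255 = 0.262745
t(5,3) = 2.86 - 2.220·0.262745 = 2.277
Σt over all 8·6 pixels = 375759/4250 ≈ 88.4138824
V = pitch²·Σt = 0.52²·375759/4250 = 23.907

t(5,3)=2.277 V=23.907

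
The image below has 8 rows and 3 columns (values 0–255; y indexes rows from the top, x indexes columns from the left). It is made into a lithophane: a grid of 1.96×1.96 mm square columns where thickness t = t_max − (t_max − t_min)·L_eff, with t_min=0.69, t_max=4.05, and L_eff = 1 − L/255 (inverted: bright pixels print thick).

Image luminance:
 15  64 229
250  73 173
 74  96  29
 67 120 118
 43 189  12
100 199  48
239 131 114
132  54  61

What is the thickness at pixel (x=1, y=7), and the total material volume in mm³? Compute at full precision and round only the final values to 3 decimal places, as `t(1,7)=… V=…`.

t(1,7)=1.402 V=196.744

span = t_max - t_min = 4.05 - 0.69 = 3.360
L(1,7) = 54, L_eff = 1 - 54/255 = 0.788235 (inverted)
t(1,7) = 4.05 - 3.360·0.788235 = 1.402
Σt over all 8·3 pixels = 21766/425 ≈ 51.2141176
V = pitch²·Σt = 1.96²·21766/425 = 196.744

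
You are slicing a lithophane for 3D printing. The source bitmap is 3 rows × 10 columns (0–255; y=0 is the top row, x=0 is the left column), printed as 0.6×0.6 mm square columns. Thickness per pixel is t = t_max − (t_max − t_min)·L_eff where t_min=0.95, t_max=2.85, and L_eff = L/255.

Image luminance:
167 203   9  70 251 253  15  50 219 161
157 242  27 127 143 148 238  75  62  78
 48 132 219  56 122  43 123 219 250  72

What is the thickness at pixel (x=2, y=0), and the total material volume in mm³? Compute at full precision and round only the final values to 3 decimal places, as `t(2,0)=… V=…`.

t(2,0)=2.783 V=20.107

span = t_max - t_min = 2.85 - 0.95 = 1.900
L(2,0) = 9, L_eff = 9/255 = 0.035294
t(2,0) = 2.85 - 1.900·0.035294 = 2.783
Σt over all 3·10 pixels = 71212/1275 ≈ 55.8525490
V = pitch²·Σt = 0.6²·71212/1275 = 20.107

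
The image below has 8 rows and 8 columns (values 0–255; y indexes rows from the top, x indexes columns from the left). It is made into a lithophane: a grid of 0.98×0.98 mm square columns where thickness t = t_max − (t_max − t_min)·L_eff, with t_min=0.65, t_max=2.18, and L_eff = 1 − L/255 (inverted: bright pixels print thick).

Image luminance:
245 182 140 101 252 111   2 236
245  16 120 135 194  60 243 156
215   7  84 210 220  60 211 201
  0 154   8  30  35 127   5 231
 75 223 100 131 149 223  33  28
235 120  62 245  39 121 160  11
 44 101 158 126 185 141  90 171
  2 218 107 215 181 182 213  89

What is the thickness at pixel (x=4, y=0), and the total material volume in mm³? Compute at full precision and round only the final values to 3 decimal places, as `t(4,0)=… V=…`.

t(4,0)=2.162 V=88.437

span = t_max - t_min = 2.18 - 0.65 = 1.530
L(4,0) = 252, L_eff = 1 - 252/255 = 0.011765 (inverted)
t(4,0) = 2.18 - 1.530·0.011765 = 2.162
Σt over all 8·8 pixels = 92.084
V = pitch²·Σt = 0.98²·92.084 = 88.437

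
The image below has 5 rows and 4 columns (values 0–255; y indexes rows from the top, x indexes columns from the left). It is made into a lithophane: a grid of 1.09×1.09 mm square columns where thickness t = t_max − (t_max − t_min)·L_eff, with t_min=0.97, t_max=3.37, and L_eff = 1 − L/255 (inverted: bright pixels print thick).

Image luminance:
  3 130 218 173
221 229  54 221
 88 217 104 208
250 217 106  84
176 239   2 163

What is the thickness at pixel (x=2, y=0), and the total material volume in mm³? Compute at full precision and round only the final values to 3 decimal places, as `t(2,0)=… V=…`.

span = t_max - t_min = 3.37 - 0.97 = 2.400
L(2,0) = 218, L_eff = 1 - 218/255 = 0.145098 (inverted)
t(2,0) = 3.37 - 2.400·0.145098 = 3.022
Σt over all 5·4 pixels = 20657/425 ≈ 48.6047059
V = pitch²·Σt = 1.09²·20657/425 = 57.747

t(2,0)=3.022 V=57.747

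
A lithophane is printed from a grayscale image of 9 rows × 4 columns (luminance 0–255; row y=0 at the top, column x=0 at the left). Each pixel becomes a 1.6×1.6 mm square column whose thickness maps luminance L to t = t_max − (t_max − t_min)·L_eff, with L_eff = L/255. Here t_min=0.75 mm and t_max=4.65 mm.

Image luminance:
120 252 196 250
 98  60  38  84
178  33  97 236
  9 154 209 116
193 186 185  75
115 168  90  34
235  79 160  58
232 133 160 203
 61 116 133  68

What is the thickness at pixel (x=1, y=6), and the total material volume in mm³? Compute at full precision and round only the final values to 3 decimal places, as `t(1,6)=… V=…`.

span = t_max - t_min = 4.65 - 0.75 = 3.900
L(1,6) = 79, L_eff = 79/255 = 0.309804
t(1,6) = 4.65 - 3.900·0.309804 = 3.442
Σt over all 9·4 pixels = 39854/425 ≈ 93.7741176
V = pitch²·Σt = 1.6²·39854/425 = 240.062

t(1,6)=3.442 V=240.062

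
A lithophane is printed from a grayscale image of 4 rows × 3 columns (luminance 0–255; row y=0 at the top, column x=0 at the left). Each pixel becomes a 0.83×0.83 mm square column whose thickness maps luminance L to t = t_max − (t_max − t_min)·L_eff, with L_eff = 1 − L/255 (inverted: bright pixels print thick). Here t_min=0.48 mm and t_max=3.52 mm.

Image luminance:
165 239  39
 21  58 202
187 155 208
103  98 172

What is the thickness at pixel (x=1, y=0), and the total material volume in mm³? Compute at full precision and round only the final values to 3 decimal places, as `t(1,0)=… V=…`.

t(1,0)=3.329 V=17.494

span = t_max - t_min = 3.52 - 0.48 = 3.040
L(1,0) = 239, L_eff = 1 - 239/255 = 0.062745 (inverted)
t(1,0) = 3.52 - 3.040·0.062745 = 3.329
Σt over all 4·3 pixels = 53964/2125 ≈ 25.3948235
V = pitch²·Σt = 0.83²·53964/2125 = 17.494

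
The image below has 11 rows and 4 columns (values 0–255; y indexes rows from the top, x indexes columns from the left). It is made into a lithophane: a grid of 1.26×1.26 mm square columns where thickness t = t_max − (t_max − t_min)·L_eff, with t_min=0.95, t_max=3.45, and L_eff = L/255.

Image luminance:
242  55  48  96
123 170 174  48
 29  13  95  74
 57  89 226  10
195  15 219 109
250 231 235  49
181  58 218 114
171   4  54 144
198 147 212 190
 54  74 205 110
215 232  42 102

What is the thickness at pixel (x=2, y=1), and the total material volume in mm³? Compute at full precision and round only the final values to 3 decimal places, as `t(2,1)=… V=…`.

t(2,1)=1.744 V=154.193

span = t_max - t_min = 3.45 - 0.95 = 2.500
L(2,1) = 174, L_eff = 174/255 = 0.682353
t(2,1) = 3.45 - 2.500·0.682353 = 1.744
Σt over all 11·4 pixels = 16511/170 ≈ 97.1235294
V = pitch²·Σt = 1.26²·16511/170 = 154.193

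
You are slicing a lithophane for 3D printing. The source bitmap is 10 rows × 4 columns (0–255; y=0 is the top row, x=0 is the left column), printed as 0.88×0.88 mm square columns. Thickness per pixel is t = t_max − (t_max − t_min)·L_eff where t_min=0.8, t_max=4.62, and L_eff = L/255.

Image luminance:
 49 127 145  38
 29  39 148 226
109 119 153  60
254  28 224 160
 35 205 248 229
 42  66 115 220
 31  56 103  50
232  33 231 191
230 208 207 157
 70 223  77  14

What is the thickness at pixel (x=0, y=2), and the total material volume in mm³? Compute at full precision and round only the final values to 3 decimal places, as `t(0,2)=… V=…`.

span = t_max - t_min = 4.62 - 0.8 = 3.820
L(0,2) = 109, L_eff = 109/255 = 0.427451
t(0,2) = 4.62 - 3.820·0.427451 = 2.987
Σt over all 10·4 pixels = 455543/4250 ≈ 107.1865882
V = pitch²·Σt = 0.88²·455543/4250 = 83.005

t(0,2)=2.987 V=83.005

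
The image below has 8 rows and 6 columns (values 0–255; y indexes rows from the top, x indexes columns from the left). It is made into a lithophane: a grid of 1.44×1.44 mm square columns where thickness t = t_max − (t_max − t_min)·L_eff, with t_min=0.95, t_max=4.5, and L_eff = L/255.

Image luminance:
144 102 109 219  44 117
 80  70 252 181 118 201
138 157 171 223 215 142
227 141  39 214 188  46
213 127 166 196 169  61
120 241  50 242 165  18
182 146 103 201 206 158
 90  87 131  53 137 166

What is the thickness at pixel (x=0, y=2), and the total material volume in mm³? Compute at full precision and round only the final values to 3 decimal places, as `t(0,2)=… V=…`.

span = t_max - t_min = 4.5 - 0.95 = 3.550
L(0,2) = 138, L_eff = 138/255 = 0.541176
t(0,2) = 4.5 - 3.550·0.541176 = 2.579
Σt over all 8·6 pixels = 101169/850 ≈ 119.0223529
V = pitch²·Σt = 1.44²·101169/850 = 246.805

t(0,2)=2.579 V=246.805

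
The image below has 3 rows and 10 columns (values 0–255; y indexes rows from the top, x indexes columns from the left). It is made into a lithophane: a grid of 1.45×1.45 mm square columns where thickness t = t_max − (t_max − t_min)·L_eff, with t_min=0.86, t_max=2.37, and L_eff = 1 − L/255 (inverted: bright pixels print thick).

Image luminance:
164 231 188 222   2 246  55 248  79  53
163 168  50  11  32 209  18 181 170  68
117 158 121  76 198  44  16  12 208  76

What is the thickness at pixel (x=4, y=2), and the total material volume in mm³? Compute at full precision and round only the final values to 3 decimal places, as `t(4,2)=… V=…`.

t(4,2)=2.032 V=98.866

span = t_max - t_min = 2.37 - 0.86 = 1.510
L(4,2) = 198, L_eff = 1 - 198/255 = 0.223529 (inverted)
t(4,2) = 2.37 - 1.510·0.223529 = 2.032
Σt over all 3·10 pixels = 299771/6375 ≈ 47.0229020
V = pitch²·Σt = 1.45²·299771/6375 = 98.866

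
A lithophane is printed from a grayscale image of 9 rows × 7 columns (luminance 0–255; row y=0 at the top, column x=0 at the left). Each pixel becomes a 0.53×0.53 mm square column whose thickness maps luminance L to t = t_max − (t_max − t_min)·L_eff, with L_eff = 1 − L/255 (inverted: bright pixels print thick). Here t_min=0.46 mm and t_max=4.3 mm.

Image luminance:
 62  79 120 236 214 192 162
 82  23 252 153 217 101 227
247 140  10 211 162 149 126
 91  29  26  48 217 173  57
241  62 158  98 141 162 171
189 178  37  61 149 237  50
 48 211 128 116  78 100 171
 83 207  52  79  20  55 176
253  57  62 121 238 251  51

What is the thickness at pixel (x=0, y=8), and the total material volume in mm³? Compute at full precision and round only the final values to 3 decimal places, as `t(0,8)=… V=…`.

span = t_max - t_min = 4.3 - 0.46 = 3.840
L(0,8) = 253, L_eff = 1 - 253/255 = 0.007843 (inverted)
t(0,8) = 4.3 - 3.840·0.007843 = 4.270
Σt over all 9·7 pixels = 654173/4250 ≈ 153.9230588
V = pitch²·Σt = 0.53²·654173/4250 = 43.237

t(0,8)=4.270 V=43.237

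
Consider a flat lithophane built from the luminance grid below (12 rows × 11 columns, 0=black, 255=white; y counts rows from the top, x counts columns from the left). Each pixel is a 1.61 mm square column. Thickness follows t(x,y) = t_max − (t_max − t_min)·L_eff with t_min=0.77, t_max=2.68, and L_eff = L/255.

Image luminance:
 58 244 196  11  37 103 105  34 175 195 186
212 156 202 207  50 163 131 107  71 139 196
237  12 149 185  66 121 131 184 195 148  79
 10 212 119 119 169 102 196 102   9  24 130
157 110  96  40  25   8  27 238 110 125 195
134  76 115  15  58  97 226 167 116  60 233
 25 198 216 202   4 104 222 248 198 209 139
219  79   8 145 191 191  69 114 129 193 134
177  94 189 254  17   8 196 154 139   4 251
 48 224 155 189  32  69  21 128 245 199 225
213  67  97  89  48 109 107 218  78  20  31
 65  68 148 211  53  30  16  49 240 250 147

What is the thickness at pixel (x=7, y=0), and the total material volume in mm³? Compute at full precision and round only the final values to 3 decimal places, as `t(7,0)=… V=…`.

t(7,0)=2.425 V=592.473

span = t_max - t_min = 2.68 - 0.77 = 1.910
L(7,0) = 34, L_eff = 34/255 = 0.133333
t(7,0) = 2.68 - 1.910·0.133333 = 2.425
Σt over all 12·11 pixels = 2914253/12750 ≈ 228.5688627
V = pitch²·Σt = 1.61²·2914253/12750 = 592.473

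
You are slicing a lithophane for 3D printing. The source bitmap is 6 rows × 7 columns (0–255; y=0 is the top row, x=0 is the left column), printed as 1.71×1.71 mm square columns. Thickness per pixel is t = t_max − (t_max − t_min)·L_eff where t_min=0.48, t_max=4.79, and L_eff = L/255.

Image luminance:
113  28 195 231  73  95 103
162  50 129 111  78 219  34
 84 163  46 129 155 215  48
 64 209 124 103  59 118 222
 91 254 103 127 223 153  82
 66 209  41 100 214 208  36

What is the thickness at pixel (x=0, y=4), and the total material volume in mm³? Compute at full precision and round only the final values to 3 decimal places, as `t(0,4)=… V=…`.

t(0,4)=3.252 V=327.959

span = t_max - t_min = 4.79 - 0.48 = 4.310
L(0,4) = 91, L_eff = 91/255 = 0.356863
t(0,4) = 4.79 - 4.310·0.356863 = 3.252
Σt over all 6·7 pixels = 2860013/25500 ≈ 112.1573725
V = pitch²·Σt = 1.71²·2860013/25500 = 327.959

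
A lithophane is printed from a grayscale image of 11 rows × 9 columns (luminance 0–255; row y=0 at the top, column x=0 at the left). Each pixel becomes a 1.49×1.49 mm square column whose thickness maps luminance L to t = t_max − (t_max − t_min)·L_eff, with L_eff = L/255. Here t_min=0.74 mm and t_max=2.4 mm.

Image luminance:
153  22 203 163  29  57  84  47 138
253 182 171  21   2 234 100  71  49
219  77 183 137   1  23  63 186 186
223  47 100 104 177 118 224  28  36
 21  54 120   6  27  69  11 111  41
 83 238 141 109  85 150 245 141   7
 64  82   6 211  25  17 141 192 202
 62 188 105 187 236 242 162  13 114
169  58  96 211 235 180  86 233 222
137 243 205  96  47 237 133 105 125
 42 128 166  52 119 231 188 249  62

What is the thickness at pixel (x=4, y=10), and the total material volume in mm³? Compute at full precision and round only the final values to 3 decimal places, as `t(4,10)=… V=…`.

span = t_max - t_min = 2.4 - 0.74 = 1.660
L(4,10) = 119, L_eff = 119/255 = 0.466667
t(4,10) = 2.4 - 1.660·0.466667 = 1.625
Σt over all 11·9 pixels = 1013629/6375 ≈ 159.0006275
V = pitch²·Σt = 1.49²·1013629/6375 = 352.997

t(4,10)=1.625 V=352.997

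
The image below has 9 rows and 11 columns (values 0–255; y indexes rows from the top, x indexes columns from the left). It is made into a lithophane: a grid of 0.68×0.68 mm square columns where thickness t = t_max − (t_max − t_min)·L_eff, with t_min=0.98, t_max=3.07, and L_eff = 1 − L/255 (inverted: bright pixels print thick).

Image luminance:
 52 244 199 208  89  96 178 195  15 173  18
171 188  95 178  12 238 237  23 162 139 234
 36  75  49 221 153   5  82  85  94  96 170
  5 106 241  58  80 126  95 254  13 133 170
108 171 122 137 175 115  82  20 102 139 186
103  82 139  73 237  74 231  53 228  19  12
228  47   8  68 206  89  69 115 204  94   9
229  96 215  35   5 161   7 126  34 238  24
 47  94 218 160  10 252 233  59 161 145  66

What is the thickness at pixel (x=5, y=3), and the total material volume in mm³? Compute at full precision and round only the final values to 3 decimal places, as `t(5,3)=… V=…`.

span = t_max - t_min = 3.07 - 0.98 = 2.090
L(5,3) = 126, L_eff = 1 - 126/255 = 0.505882 (inverted)
t(5,3) = 3.07 - 2.090·0.505882 = 2.013
Σt over all 9·11 pixels = 4950869/25500 ≈ 194.1517255
V = pitch²·Σt = 0.68²·4950869/25500 = 89.776

t(5,3)=2.013 V=89.776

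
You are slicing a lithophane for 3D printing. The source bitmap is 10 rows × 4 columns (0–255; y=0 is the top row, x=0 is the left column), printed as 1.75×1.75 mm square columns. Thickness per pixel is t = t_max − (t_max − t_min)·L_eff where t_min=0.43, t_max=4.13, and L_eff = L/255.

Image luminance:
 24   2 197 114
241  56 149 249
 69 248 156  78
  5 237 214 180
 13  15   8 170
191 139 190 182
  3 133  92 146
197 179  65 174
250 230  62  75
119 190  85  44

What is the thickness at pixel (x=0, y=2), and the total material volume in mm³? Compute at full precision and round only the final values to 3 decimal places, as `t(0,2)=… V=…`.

span = t_max - t_min = 4.13 - 0.43 = 3.700
L(0,2) = 69, L_eff = 69/255 = 0.270588
t(0,2) = 4.13 - 3.700·0.270588 = 3.129
Σt over all 10·4 pixels = 229933/2550 ≈ 90.1698039
V = pitch²·Σt = 1.75²·229933/2550 = 276.145

t(0,2)=3.129 V=276.145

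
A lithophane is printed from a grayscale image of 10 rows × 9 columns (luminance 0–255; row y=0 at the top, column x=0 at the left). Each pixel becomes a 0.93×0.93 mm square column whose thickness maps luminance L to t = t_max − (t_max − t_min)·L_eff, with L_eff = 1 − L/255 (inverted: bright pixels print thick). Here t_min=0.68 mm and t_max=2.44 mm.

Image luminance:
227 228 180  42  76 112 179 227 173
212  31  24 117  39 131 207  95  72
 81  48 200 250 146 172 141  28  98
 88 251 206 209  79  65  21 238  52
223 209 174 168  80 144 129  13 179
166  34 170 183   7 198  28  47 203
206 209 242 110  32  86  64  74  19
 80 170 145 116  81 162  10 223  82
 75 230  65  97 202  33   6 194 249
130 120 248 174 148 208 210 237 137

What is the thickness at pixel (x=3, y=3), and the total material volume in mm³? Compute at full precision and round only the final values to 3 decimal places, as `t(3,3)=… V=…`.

t(3,3)=2.123 V=124.411

span = t_max - t_min = 2.44 - 0.68 = 1.760
L(3,3) = 209, L_eff = 1 - 209/255 = 0.180392 (inverted)
t(3,3) = 2.44 - 1.760·0.180392 = 2.123
Σt over all 10·9 pixels = 917006/6375 ≈ 143.8440784
V = pitch²·Σt = 0.93²·917006/6375 = 124.411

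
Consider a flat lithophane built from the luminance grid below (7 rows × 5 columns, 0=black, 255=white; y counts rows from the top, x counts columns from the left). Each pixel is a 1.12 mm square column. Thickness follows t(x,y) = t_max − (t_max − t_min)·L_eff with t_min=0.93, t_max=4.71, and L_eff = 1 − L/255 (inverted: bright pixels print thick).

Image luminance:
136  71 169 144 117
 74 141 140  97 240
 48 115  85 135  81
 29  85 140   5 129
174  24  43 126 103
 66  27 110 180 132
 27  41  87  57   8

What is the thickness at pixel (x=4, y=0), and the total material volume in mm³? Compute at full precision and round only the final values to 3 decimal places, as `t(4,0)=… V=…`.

t(4,0)=2.664 V=103.792

span = t_max - t_min = 4.71 - 0.93 = 3.780
L(4,0) = 117, L_eff = 1 - 117/255 = 0.541176 (inverted)
t(4,0) = 4.71 - 3.780·0.541176 = 2.664
Σt over all 7·5 pixels = 703311/8500 ≈ 82.7424706
V = pitch²·Σt = 1.12²·703311/8500 = 103.792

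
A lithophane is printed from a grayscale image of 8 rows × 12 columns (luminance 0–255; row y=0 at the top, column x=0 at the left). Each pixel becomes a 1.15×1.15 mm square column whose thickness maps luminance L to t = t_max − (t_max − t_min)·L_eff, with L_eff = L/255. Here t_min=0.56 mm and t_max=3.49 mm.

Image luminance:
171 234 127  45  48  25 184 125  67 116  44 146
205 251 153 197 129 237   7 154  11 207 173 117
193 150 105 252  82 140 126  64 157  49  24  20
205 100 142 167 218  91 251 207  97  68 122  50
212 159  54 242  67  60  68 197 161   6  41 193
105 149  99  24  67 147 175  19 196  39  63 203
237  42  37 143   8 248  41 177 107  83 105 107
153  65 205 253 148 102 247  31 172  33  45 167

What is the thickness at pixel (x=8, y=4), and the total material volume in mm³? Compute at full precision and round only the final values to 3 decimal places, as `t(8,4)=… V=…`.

span = t_max - t_min = 3.49 - 0.56 = 2.930
L(8,4) = 161, L_eff = 161/255 = 0.631373
t(8,4) = 3.49 - 2.930·0.631373 = 1.640
Σt over all 8·12 pixels = 336047/1700 ≈ 197.6747059
V = pitch²·Σt = 1.15²·336047/1700 = 261.425

t(8,4)=1.640 V=261.425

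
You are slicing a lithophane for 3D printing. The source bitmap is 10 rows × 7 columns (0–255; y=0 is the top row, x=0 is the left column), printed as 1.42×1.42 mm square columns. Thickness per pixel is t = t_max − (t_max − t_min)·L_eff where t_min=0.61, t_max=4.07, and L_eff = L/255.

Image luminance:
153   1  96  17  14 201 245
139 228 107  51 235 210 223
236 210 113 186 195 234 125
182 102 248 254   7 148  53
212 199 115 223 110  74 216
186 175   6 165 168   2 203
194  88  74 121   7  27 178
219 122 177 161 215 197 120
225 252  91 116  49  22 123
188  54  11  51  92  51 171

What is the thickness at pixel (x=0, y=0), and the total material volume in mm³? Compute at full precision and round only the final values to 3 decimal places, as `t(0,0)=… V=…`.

t(0,0)=1.994 V=310.095

span = t_max - t_min = 4.07 - 0.61 = 3.460
L(0,0) = 153, L_eff = 153/255 = 0.600000
t(0,0) = 4.07 - 3.460·0.600000 = 1.994
Σt over all 10·7 pixels = 326796/2125 ≈ 153.7863529
V = pitch²·Σt = 1.42²·326796/2125 = 310.095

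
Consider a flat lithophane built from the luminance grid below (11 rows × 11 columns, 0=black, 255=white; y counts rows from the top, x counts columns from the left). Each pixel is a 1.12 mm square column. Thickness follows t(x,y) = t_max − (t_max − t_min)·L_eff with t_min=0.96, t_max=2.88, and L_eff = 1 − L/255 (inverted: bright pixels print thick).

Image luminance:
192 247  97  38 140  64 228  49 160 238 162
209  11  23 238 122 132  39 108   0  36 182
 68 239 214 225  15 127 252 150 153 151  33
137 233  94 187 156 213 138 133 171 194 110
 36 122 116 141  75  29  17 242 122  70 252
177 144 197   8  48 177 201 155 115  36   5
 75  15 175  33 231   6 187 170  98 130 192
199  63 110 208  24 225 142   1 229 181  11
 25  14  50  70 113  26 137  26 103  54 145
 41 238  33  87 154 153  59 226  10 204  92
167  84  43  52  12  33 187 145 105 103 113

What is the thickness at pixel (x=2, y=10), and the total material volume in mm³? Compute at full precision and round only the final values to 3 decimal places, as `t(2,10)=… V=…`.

span = t_max - t_min = 2.88 - 0.96 = 1.920
L(2,10) = 43, L_eff = 1 - 43/255 = 0.831373 (inverted)
t(2,10) = 2.88 - 1.920·0.831373 = 1.284
Σt over all 11·11 pixels = 477272/2125 ≈ 224.5985882
V = pitch²·Σt = 1.12²·477272/2125 = 281.736

t(2,10)=1.284 V=281.736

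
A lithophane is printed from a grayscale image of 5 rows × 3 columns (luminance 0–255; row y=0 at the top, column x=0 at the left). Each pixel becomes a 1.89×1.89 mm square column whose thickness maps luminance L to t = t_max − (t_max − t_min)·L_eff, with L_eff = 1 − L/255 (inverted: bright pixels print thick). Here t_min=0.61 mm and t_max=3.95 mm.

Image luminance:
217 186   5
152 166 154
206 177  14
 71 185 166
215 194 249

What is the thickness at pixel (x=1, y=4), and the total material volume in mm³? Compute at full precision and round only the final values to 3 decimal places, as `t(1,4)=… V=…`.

t(1,4)=3.151 V=142.963

span = t_max - t_min = 3.95 - 0.61 = 3.340
L(1,4) = 194, L_eff = 1 - 194/255 = 0.239216 (inverted)
t(1,4) = 3.95 - 3.340·0.239216 = 3.151
Σt over all 5·3 pixels = 1020563/25500 ≈ 40.0220784
V = pitch²·Σt = 1.89²·1020563/25500 = 142.963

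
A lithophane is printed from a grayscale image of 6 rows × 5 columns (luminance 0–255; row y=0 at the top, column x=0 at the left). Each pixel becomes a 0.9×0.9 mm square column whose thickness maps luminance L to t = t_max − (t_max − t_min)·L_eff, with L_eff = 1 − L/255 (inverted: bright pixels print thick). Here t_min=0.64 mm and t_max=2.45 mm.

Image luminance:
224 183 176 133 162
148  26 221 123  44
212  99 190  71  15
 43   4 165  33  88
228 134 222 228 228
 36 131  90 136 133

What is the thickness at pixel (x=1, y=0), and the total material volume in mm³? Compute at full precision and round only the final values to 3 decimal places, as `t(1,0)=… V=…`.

t(1,0)=1.939 V=38.124

span = t_max - t_min = 2.45 - 0.64 = 1.810
L(1,0) = 183, L_eff = 1 - 183/255 = 0.282353 (inverted)
t(1,0) = 2.45 - 1.810·0.282353 = 1.939
Σt over all 6·5 pixels = 600103/12750 ≈ 47.0669020
V = pitch²·Σt = 0.9²·600103/12750 = 38.124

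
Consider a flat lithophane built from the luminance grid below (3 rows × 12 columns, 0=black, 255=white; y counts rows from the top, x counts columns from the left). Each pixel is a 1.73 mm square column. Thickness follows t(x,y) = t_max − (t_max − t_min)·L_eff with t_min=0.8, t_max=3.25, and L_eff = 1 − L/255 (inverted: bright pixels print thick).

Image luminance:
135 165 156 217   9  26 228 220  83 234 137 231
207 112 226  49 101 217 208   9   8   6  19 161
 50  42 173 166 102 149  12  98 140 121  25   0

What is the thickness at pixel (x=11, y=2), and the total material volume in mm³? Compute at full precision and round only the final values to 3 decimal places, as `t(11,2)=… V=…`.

span = t_max - t_min = 3.25 - 0.8 = 2.450
L(11,2) = 0, L_eff = 1 - 0/255 = 1.000000 (inverted)
t(11,2) = 3.25 - 2.450·1.000000 = 0.800
Σt over all 3·12 pixels = 59123/850 ≈ 69.5564706
V = pitch²·Σt = 1.73²·59123/850 = 208.176

t(11,2)=0.800 V=208.176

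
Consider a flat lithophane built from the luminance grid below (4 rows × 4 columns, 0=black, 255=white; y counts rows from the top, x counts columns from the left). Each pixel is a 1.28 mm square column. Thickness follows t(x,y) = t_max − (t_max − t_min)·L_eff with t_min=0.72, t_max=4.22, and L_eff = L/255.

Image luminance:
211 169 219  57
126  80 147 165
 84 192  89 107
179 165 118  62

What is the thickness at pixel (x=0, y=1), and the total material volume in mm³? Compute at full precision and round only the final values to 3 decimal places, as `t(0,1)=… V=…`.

span = t_max - t_min = 4.22 - 0.72 = 3.500
L(0,1) = 126, L_eff = 126/255 = 0.494118
t(0,1) = 4.22 - 3.500·0.494118 = 2.491
Σt over all 4·4 pixels = 48113/1275 ≈ 37.7356863
V = pitch²·Σt = 1.28²·48113/1275 = 61.826

t(0,1)=2.491 V=61.826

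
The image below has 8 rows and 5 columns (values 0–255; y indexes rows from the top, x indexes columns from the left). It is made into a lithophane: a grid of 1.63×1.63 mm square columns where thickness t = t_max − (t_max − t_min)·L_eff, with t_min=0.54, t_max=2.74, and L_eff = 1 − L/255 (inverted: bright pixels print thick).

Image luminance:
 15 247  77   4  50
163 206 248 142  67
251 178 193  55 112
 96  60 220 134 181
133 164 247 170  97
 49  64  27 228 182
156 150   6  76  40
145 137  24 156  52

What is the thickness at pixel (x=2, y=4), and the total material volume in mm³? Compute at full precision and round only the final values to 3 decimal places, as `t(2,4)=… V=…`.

span = t_max - t_min = 2.74 - 0.54 = 2.200
L(2,4) = 247, L_eff = 1 - 247/255 = 0.031373 (inverted)
t(2,4) = 2.74 - 2.200·0.031373 = 2.671
Σt over all 8·5 pixels = 82562/1275 ≈ 64.7545098
V = pitch²·Σt = 1.63²·82562/1275 = 172.046

t(2,4)=2.671 V=172.046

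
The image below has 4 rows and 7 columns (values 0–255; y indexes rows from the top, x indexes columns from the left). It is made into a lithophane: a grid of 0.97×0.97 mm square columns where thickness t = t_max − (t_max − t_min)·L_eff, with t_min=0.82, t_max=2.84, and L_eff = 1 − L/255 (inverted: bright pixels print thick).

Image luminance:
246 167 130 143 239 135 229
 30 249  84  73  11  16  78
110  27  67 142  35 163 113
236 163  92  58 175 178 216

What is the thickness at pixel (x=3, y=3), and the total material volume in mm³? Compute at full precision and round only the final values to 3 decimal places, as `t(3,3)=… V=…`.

t(3,3)=1.279 V=48.473

span = t_max - t_min = 2.84 - 0.82 = 2.020
L(3,3) = 58, L_eff = 1 - 58/255 = 0.772549 (inverted)
t(3,3) = 2.84 - 2.020·0.772549 = 1.279
Σt over all 4·7 pixels = 131369/2550 ≈ 51.5172549
V = pitch²·Σt = 0.97²·131369/2550 = 48.473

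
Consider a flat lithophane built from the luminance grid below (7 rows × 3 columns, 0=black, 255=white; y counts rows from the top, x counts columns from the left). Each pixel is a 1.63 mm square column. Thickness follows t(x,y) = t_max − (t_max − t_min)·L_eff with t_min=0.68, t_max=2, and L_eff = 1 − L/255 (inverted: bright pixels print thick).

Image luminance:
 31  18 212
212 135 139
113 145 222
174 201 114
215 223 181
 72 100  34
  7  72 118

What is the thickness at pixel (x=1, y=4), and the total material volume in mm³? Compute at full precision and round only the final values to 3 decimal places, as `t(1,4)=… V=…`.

span = t_max - t_min = 2 - 0.68 = 1.320
L(1,4) = 223, L_eff = 1 - 223/255 = 0.125490 (inverted)
t(1,4) = 2 - 1.320·0.125490 = 1.834
Σt over all 7·3 pixels = 60463/2125 ≈ 28.4531765
V = pitch²·Σt = 1.63²·60463/2125 = 75.597

t(1,4)=1.834 V=75.597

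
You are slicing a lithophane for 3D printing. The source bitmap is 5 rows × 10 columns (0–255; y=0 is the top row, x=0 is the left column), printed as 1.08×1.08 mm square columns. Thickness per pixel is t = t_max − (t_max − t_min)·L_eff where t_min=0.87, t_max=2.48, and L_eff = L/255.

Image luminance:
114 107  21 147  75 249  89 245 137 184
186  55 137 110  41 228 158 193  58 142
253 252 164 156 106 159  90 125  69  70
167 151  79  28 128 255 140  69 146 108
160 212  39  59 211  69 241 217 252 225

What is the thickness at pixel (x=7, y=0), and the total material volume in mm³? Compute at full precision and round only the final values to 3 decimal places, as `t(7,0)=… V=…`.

t(7,0)=0.933 V=92.524

span = t_max - t_min = 2.48 - 0.87 = 1.610
L(7,0) = 245, L_eff = 245/255 = 0.960784
t(7,0) = 2.48 - 1.610·0.960784 = 0.933
Σt over all 5·10 pixels = 505691/6375 ≈ 79.3240784
V = pitch²·Σt = 1.08²·505691/6375 = 92.524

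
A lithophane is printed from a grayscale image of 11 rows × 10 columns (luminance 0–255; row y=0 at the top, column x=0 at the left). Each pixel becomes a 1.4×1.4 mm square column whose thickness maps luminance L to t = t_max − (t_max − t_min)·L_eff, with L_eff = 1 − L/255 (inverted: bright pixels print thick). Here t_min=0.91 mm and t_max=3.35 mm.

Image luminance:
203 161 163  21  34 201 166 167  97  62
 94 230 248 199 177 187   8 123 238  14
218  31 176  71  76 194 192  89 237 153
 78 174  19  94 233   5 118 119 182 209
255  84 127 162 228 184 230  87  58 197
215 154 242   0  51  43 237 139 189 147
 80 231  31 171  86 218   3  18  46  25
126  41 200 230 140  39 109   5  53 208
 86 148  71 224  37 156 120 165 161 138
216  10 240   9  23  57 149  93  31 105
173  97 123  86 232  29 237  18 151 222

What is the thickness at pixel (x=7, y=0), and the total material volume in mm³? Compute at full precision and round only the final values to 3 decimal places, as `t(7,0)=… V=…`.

span = t_max - t_min = 3.35 - 0.91 = 2.440
L(7,0) = 167, L_eff = 1 - 167/255 = 0.345098 (inverted)
t(7,0) = 3.35 - 2.440·0.345098 = 2.508
Σt over all 11·10 pixels = 1001143/4250 ≈ 235.5630588
V = pitch²·Σt = 1.4²·1001143/4250 = 461.704

t(7,0)=2.508 V=461.704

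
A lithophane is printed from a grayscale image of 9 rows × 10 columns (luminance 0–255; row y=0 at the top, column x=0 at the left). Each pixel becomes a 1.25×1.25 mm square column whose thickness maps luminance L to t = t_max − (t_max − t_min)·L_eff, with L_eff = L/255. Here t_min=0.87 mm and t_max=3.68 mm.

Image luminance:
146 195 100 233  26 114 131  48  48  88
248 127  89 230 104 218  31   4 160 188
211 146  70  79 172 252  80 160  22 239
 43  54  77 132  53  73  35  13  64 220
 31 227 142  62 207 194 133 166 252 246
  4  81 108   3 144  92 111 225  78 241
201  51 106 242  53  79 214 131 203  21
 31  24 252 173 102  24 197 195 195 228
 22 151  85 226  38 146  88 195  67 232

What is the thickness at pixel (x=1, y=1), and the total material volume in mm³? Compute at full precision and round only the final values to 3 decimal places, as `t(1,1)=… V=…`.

t(1,1)=2.281 V=320.490

span = t_max - t_min = 3.68 - 0.87 = 2.810
L(1,1) = 127, L_eff = 127/255 = 0.498039
t(1,1) = 3.68 - 2.810·0.498039 = 2.281
Σt over all 9·10 pixels = 871733/4250 ≈ 205.1136471
V = pitch²·Σt = 1.25²·871733/4250 = 320.490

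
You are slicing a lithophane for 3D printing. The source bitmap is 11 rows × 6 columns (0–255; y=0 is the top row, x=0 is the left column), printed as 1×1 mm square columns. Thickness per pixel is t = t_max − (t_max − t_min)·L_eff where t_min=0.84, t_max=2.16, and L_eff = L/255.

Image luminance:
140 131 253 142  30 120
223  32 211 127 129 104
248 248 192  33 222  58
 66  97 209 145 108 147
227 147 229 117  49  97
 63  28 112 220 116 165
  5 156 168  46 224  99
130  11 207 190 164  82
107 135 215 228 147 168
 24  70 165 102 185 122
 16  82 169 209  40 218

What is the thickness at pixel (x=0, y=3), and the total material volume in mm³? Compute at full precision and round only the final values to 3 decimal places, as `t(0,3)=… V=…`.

t(0,3)=1.818 V=96.650

span = t_max - t_min = 2.16 - 0.84 = 1.320
L(0,3) = 66, L_eff = 66/255 = 0.258824
t(0,3) = 2.16 - 1.320·0.258824 = 1.818
Σt over all 11·6 pixels = 205381/2125 ≈ 96.6498824
V = pitch²·Σt = 1²·205381/2125 = 96.650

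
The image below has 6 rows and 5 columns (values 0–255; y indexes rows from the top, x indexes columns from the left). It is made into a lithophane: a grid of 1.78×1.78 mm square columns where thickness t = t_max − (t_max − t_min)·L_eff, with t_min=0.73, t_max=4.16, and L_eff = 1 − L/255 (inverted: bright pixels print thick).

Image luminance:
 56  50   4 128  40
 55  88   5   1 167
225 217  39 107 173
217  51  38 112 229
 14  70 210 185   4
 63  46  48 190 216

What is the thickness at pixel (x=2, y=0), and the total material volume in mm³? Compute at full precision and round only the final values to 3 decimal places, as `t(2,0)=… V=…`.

t(2,0)=0.784 V=199.288

span = t_max - t_min = 4.16 - 0.73 = 3.430
L(2,0) = 4, L_eff = 1 - 4/255 = 0.984314 (inverted)
t(2,0) = 4.16 - 3.430·0.984314 = 0.784
Σt over all 6·5 pixels = 267319/4250 ≈ 62.8985882
V = pitch²·Σt = 1.78²·267319/4250 = 199.288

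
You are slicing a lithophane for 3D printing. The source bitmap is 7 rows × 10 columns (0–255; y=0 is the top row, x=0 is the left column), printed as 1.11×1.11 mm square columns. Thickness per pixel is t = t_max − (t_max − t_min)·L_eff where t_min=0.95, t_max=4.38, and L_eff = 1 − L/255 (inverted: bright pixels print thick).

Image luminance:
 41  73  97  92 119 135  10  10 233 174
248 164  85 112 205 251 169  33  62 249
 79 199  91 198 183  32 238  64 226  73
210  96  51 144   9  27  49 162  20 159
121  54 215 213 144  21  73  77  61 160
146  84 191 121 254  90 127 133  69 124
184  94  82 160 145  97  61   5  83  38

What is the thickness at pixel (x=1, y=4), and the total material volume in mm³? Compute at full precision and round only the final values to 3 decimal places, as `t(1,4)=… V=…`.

t(1,4)=1.676 V=219.474

span = t_max - t_min = 4.38 - 0.95 = 3.430
L(1,4) = 54, L_eff = 1 - 54/255 = 0.788235 (inverted)
t(1,4) = 4.38 - 3.430·0.788235 = 1.676
Σt over all 7·10 pixels = 4542307/25500 ≈ 178.1296863
V = pitch²·Σt = 1.11²·4542307/25500 = 219.474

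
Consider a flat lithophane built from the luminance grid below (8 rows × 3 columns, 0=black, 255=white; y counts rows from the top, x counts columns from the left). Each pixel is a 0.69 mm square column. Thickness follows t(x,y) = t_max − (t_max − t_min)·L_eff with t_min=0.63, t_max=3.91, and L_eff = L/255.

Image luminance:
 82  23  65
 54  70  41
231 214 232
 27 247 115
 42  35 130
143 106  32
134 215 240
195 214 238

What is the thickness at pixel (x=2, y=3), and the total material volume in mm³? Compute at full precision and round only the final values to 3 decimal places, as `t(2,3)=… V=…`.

span = t_max - t_min = 3.91 - 0.63 = 3.280
L(2,3) = 115, L_eff = 115/255 = 0.450980
t(2,3) = 3.91 - 3.280·0.450980 = 2.431
Σt over all 8·3 pixels = 68396/1275 ≈ 53.6439216
V = pitch²·Σt = 0.69²·68396/1275 = 25.540

t(2,3)=2.431 V=25.540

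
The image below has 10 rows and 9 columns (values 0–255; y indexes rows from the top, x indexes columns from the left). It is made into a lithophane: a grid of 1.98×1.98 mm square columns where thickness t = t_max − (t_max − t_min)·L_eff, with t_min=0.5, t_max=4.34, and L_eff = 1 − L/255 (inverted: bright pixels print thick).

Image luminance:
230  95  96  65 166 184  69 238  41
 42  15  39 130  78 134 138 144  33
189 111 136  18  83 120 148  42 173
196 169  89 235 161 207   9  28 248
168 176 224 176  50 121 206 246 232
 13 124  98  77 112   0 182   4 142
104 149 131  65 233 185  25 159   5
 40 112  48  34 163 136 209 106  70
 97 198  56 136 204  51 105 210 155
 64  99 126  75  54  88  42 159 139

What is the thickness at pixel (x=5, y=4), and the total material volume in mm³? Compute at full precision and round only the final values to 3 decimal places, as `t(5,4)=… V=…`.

span = t_max - t_min = 4.34 - 0.5 = 3.840
L(5,4) = 121, L_eff = 1 - 121/255 = 0.525490 (inverted)
t(5,4) = 4.34 - 3.840·0.525490 = 2.322
Σt over all 10·9 pixels = 437449/2125 ≈ 205.8583529
V = pitch²·Σt = 1.98²·437449/2125 = 807.047

t(5,4)=2.322 V=807.047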